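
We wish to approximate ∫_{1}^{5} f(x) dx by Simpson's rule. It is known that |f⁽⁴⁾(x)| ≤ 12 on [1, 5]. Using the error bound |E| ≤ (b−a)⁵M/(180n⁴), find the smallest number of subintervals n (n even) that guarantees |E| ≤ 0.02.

8

Need 12288/(180n⁴) ≤ 0.02.
n⁴ ≥ 12288/(180·0.02) = 3413.33 ⇒ n ≥ 7.6435, so the smallest even n is 8. (n must be even for Simpson's rule.)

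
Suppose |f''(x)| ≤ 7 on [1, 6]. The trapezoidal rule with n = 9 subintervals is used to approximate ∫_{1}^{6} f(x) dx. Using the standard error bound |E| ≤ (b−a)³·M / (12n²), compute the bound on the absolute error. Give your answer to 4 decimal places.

0.9002

|E| ≤ (5)³·7 / (12·9²) = 875/972 = 0.9002.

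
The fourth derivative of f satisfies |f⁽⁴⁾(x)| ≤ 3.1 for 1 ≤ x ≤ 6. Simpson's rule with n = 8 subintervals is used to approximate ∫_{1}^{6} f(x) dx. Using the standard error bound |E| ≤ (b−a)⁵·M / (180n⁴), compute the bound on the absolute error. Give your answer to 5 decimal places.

0.01314

|E| ≤ (5)⁵·3.1 / (180·8⁴) = 9687.5/737280 = 0.01314.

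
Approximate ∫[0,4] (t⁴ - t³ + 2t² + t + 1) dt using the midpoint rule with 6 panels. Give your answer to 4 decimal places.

191.3416

h = (4 − 0)/6 = 0.666667.
Midpoints m₁,…,m₆ = 0.333333, 1, 1.666667, 2.333333, 3, 3.666667.
f(m₁)=1.530864, f(m₂)=4, f(m₃)=11.308642, f(m₄)=31.160494, f(m₅)=76, f(m₆)=163.012346.
h·[f(m₁) + f(m₂) + f(m₃) + f(m₄) + f(m₅) + f(m₆)] = 0.666667·(287.012346) = 191.3416.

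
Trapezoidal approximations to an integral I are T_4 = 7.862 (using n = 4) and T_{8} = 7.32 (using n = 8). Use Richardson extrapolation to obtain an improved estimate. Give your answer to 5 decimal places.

R = (4·T_{8} − T_4) / 3 = (4·7.32 − 7.862)/3 = (21.418)/3 = 7.13933.

7.13933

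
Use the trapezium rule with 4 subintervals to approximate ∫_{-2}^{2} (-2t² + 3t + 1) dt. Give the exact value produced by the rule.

h = (2 − (-2))/4 = 1.
Nodes t₀,…,t₄ = -2, -1, 0, 1, 2.
f(t) = -2t² + 3t + 1: f₀=-13, f₁=-4, f₂=1, f₃=2, f₄=-1.
(h/2)·[f₀ + 2f₁ + 2f₂ + 2f₃ + f₄] = 0.5·(-16) = -8.

-8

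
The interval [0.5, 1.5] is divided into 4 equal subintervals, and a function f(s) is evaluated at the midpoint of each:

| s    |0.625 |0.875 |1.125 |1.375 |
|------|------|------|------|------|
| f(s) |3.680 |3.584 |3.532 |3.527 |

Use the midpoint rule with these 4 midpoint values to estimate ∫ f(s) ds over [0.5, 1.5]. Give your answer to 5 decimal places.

3.58075

h = 0.25, n = 4.
h·[y(m₁) + y(m₂) + y(m₃) + y(m₄)] = 0.25·(14.323) = 3.58075.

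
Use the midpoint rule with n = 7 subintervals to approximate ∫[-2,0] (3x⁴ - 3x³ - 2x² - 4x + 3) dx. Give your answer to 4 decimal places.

h = (0 − (-2))/7 = 0.285714.
Midpoints m₁,…,m₇ = -1.857143, -1.571429, -1.285714, -1, -0.714286, -0.428571, -0.142857.
f(m₁)=58.432736, f(m₂)=34.281966, f(m₃)=19.410662, f(m₄)=11, f(m₅)=6.710954, f(m₆)=4.684298, f(m₇)=3.540608.
h·[f(m₁) + f(m₂) + f(m₃) + f(m₄) + f(m₅) + f(m₆) + f(m₇)] = 0.285714·(138.061224) = 39.4461.

39.4461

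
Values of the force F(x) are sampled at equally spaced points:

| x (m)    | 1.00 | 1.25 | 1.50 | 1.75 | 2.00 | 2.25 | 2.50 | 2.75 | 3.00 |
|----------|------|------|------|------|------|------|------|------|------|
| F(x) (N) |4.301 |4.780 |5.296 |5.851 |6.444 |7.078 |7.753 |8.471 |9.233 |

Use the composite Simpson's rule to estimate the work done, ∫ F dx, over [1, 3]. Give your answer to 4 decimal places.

13.1033

h = 0.25, n = 8.
(h/3)·[y₀ + 4y₁ + 2y₂ + 4y₃ + 2y₄ + 4y₅ + 2y₆ + 4y₇ + y₈] = 0.083333·(157.240) = 13.1033.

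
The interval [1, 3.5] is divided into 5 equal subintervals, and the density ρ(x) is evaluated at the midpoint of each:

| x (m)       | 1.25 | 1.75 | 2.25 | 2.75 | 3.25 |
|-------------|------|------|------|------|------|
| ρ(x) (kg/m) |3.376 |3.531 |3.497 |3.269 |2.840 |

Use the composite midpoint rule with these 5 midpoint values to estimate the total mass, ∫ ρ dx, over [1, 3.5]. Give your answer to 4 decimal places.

8.2565

h = 0.5, n = 5.
h·[y(m₁) + y(m₂) + y(m₃) + y(m₄) + y(m₅)] = 0.5·(16.513) = 8.2565.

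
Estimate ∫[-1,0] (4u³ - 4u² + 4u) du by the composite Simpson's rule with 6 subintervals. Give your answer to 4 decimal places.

-4.3333

h = (0 − (-1))/6 = 0.166667.
Nodes u₀,…,u₆ = -1, -0.833333, -0.666667, -0.5, -0.333333, -0.166667, 0.
f(u) = 4u³ - 4u² + 4u: f₀=-12, f₁=-8.425926, f₂=-5.629630, f₃=-3.5, f₄=-1.925926, f₅=-0.796296, f₆=0.
(h/3)·[f₀ + 4f₁ + 2f₂ + 4f₃ + 2f₄ + 4f₅ + f₆] = 0.055556·(-78) = -4.3333.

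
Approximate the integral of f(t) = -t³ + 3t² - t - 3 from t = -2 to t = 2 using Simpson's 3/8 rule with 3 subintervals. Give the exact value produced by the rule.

h = (2 − (-2))/3 = 1.333333.
Nodes t₀,…,t₃ = -2, -0.666667, 0.666667, 2.
f(t) = -t³ + 3t² - t - 3: f₀=19, f₁=-0.703704, f₂=-2.629630, f₃=-1.
(3h/8)·[f₀ + 3f₁ + 3f₂ + f₃] = 0.5·(8) = 4.

4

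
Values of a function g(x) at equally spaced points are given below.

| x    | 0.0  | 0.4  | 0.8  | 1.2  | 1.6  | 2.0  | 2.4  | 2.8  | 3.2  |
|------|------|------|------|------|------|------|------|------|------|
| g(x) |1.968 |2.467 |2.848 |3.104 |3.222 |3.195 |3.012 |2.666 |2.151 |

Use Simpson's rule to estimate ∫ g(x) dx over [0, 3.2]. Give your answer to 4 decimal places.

h = 0.4, n = 8.
(h/3)·[y₀ + 4y₁ + 2y₂ + 4y₃ + 2y₄ + 4y₅ + 2y₆ + 4y₇ + y₈] = 0.133333·(68.011) = 9.0681.

9.0681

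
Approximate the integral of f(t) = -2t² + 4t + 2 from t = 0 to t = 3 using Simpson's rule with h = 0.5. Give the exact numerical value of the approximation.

h = (3 − 0)/6 = 0.5.
Nodes t₀,…,t₆ = 0, 0.5, 1, 1.5, 2, 2.5, 3.
f(t) = -2t² + 4t + 2: f₀=2, f₁=3.5, f₂=4, f₃=3.5, f₄=2, f₅=-0.5, f₆=-4.
(h/3)·[f₀ + 4f₁ + 2f₂ + 4f₃ + 2f₄ + 4f₅ + f₆] = 0.166667·(36) = 6.

6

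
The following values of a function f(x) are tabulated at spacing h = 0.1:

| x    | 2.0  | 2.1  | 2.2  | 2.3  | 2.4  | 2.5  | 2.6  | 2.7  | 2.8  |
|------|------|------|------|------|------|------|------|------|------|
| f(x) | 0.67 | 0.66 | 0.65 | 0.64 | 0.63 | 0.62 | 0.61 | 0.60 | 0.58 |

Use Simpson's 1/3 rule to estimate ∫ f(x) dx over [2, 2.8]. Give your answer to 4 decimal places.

0.5037

h = 0.1, n = 8.
(h/3)·[y₀ + 4y₁ + 2y₂ + 4y₃ + 2y₄ + 4y₅ + 2y₆ + 4y₇ + y₈] = 0.033333·(15.11) = 0.5037.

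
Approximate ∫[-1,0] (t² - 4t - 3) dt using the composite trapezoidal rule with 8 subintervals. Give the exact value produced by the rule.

h = (0 − (-1))/8 = 0.125.
Nodes t₀,…,t₈ = -1, -0.875, -0.75, -0.625, -0.5, -0.375, -0.25, -0.125, 0.
f(t) = t² - 4t - 3: f₀=2, f₁=1.265625, f₂=0.5625, f₃=-0.109375, f₄=-0.75, f₅=-1.359375, f₆=-1.9375, f₇=-2.484375, f₈=-3.
(h/2)·[f₀ + 2f₁ + 2f₂ + 2f₃ + 2f₄ + 2f₅ + 2f₆ + 2f₇ + f₈] = 0.0625·(-10.625) = -0.6640625.

-0.6640625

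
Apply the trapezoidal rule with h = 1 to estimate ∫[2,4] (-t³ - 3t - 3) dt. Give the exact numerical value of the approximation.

h = (4 − 2)/2 = 1.
Nodes t₀,…,t₂ = 2, 3, 4.
f(t) = -t³ - 3t - 3: f₀=-17, f₁=-39, f₂=-79.
(h/2)·[f₀ + 2f₁ + f₂] = 0.5·(-174) = -87.

-87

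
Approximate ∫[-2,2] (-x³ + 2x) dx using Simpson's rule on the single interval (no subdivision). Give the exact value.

0

S = (b−a)/6 · [f(-2) + 4f(0) + f(2)] = 0.666667·[4 + 4·0 + (-4)] = 0.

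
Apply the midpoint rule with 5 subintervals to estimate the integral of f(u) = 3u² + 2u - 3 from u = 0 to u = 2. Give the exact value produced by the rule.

h = (2 − 0)/5 = 0.4.
Midpoints m₁,…,m₅ = 0.2, 0.6, 1, 1.4, 1.8.
f(m₁)=-2.48, f(m₂)=-0.72, f(m₃)=2, f(m₄)=5.68, f(m₅)=10.32.
h·[f(m₁) + f(m₂) + f(m₃) + f(m₄) + f(m₅)] = 0.4·(14.8) = 5.92.

5.92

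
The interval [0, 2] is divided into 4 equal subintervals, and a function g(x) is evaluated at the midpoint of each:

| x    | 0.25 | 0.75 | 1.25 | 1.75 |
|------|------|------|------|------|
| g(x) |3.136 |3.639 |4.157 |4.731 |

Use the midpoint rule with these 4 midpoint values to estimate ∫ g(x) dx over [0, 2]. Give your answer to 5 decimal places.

h = 0.5, n = 4.
h·[y(m₁) + y(m₂) + y(m₃) + y(m₄)] = 0.5·(15.663) = 7.83150.

7.83150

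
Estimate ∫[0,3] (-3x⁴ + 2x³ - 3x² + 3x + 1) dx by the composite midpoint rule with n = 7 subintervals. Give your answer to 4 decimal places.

-113.6048

h = (3 − 0)/7 = 0.428571.
Midpoints m₁,…,m₇ = 0.214286, 0.642857, 1.071429, 1.5, 1.928571, 2.357143, 2.785714.
f(m₁)=1.518456, f(m₂)=1.707752, f(m₃)=-0.723110, f(m₄)=-9.6875, f(m₅)=-31.527775, f(m₆)=-75.015280, f(m₇)=-151.350349.
h·[f(m₁) + f(m₂) + f(m₃) + f(m₄) + f(m₅) + f(m₆) + f(m₇)] = 0.428571·(-265.077806) = -113.6048.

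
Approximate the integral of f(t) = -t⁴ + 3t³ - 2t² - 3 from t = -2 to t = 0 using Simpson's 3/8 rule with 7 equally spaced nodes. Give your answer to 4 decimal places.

h = (0 − (-2))/6 = 0.333333.
Nodes t₀,…,t₆ = -2, -1.666667, -1.333333, -1, -0.666667, -0.333333, 0.
f(t) = -t⁴ + 3t³ - 2t² - 3: f₀=-51, f₁=-30.160494, f₂=-16.827160, f₃=-9, f₄=-4.975309, f₅=-3.345679, f₆=-3.
(3h/8)·[f₀ + 3f₁ + 3f₂ + 2f₃ + 3f₄ + 3f₅ + f₆] = 0.125·(-237.925926) = -29.7407.

-29.7407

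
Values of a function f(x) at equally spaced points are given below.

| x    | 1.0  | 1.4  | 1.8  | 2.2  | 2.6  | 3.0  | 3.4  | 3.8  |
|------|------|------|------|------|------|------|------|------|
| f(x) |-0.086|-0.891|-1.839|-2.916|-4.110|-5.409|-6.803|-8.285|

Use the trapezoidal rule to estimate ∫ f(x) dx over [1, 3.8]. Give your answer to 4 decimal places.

h = 0.4, n = 7.
(h/2)·[y₀ + 2y₁ + 2y₂ + 2y₃ + 2y₄ + 2y₅ + 2y₆ + y₇] = 0.2·(-52.307) = -10.4614.

-10.4614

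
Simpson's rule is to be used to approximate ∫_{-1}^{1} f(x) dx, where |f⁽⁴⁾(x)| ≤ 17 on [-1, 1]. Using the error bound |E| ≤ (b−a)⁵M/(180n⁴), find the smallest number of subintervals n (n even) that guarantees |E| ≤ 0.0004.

Need 544/(180n⁴) ≤ 0.0004.
n⁴ ≥ 544/(180·0.0004) = 7555.56 ⇒ n ≥ 9.3232, so the smallest even n is 10. (n must be even for Simpson's rule.)

10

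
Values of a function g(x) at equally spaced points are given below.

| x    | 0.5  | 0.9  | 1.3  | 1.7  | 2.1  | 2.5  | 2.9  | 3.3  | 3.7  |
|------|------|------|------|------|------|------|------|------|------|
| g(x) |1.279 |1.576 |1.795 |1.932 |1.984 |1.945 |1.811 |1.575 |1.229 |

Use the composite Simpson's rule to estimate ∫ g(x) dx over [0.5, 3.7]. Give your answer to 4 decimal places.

5.5733

h = 0.4, n = 8.
(h/3)·[y₀ + 4y₁ + 2y₂ + 4y₃ + 2y₄ + 4y₅ + 2y₆ + 4y₇ + y₈] = 0.133333·(41.800) = 5.5733.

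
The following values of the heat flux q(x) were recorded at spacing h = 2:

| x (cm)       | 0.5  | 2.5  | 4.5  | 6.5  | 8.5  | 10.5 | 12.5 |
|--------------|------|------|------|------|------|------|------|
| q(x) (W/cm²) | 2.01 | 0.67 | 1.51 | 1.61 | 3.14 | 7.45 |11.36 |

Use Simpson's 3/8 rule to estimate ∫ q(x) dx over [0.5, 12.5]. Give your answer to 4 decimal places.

h = 2, n = 6.
(3h/8)·[y₀ + 3y₁ + 3y₂ + 2y₃ + 3y₄ + 3y₅ + y₆] = 0.75·(54.90) = 41.1750.

41.1750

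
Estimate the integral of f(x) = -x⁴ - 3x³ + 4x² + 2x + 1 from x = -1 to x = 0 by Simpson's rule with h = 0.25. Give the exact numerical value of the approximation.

1.8828125

h = (0 − (-1))/4 = 0.25.
Nodes x₀,…,x₄ = -1, -0.75, -0.5, -0.25, 0.
f(x) = -x⁴ - 3x³ + 4x² + 2x + 1: f₀=5, f₁=2.69921875, f₂=1.3125, f₃=0.79296875, f₄=1.
(h/3)·[f₀ + 4f₁ + 2f₂ + 4f₃ + f₄] = 0.083333·(22.59375) = 1.8828125.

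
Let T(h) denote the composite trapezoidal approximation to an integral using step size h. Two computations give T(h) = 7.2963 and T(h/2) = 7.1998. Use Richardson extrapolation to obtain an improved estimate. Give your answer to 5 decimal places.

R = (4·T(h/2) − T(h)) / 3 = (4·7.1998 − 7.2963)/3 = (21.5029)/3 = 7.16763.

7.16763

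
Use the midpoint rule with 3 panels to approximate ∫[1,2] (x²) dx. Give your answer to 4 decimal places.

h = (2 − 1)/3 = 0.333333.
Midpoints m₁,…,m₃ = 1.166667, 1.5, 1.833333.
f(m₁)=1.361111, f(m₂)=2.25, f(m₃)=3.361111.
h·[f(m₁) + f(m₂) + f(m₃)] = 0.333333·(6.972222) = 2.3241.

2.3241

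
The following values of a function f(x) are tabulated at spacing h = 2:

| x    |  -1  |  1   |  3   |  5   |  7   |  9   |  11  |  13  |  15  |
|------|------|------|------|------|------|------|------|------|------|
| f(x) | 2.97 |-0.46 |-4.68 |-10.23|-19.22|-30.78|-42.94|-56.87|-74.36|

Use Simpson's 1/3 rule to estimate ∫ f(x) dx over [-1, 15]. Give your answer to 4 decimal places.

-398.9533

h = 2, n = 8.
(h/3)·[y₀ + 4y₁ + 2y₂ + 4y₃ + 2y₄ + 4y₅ + 2y₆ + 4y₇ + y₈] = 0.666667·(-598.43) = -398.9533.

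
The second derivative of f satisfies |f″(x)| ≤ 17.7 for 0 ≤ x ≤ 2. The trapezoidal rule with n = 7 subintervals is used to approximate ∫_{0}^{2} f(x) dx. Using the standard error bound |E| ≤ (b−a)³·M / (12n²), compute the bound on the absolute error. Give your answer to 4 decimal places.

0.2408

|E| ≤ (2)³·17.7 / (12·7²) = 141.6/588 = 0.2408.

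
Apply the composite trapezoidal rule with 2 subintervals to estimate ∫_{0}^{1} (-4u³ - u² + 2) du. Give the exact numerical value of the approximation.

0.375

h = (1 − 0)/2 = 0.5.
Nodes u₀,…,u₂ = 0, 0.5, 1.
f(u) = -4u³ - u² + 2: f₀=2, f₁=1.25, f₂=-3.
(h/2)·[f₀ + 2f₁ + f₂] = 0.25·(1.5) = 0.375.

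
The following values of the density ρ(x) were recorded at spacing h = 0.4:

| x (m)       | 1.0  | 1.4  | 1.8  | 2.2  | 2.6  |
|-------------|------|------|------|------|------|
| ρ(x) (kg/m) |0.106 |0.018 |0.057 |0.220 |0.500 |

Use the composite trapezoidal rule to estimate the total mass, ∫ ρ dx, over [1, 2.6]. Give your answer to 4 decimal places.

h = 0.4, n = 4.
(h/2)·[y₀ + 2y₁ + 2y₂ + 2y₃ + y₄] = 0.2·(1.196) = 0.2392.

0.2392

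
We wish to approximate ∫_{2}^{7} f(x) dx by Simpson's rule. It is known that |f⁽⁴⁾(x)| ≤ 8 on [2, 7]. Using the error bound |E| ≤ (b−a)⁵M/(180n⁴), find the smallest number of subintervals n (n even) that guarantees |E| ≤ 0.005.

Need 25000/(180n⁴) ≤ 0.005.
n⁴ ≥ 25000/(180·0.005) = 27777.8 ⇒ n ≥ 12.9099, so the smallest even n is 14. (n must be even for Simpson's rule.)

14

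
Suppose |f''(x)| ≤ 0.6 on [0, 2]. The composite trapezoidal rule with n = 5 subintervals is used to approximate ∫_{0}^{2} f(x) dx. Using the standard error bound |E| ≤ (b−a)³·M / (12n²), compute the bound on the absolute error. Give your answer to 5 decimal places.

|E| ≤ (2)³·0.6 / (12·5²) = 4.8/300 = 0.01600.

0.01600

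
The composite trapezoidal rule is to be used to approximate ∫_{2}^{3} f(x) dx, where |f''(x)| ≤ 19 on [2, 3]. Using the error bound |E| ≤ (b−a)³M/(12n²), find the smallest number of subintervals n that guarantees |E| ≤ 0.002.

Need 19/(12n²) ≤ 0.002.
n² ≥ 19/(12·0.002) = 791.667 ⇒ n ≥ 28.1366, so the smallest n is 29.

29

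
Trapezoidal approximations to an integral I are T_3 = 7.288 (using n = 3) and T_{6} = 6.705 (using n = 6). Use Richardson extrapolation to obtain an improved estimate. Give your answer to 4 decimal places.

6.5107

R = (4·T_{6} − T_3) / 3 = (4·6.705 − 7.288)/3 = (19.532)/3 = 6.5107.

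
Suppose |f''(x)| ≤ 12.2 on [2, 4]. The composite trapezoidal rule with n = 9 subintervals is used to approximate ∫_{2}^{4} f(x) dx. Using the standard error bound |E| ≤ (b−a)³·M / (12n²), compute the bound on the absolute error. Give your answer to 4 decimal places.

|E| ≤ (2)³·12.2 / (12·9²) = 97.6/972 = 0.1004.

0.1004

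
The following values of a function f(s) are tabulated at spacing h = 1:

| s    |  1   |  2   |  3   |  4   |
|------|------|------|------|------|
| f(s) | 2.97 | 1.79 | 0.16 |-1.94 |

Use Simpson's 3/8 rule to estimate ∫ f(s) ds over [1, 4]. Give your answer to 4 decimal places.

h = 1, n = 3.
(3h/8)·[y₀ + 3y₁ + 3y₂ + y₃] = 0.375·(6.88) = 2.5800.

2.5800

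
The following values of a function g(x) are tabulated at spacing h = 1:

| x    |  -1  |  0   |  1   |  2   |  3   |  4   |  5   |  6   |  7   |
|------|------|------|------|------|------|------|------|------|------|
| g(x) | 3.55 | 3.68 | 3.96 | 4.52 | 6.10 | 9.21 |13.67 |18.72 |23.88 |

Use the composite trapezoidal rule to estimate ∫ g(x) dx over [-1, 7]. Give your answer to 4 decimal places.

h = 1, n = 8.
(h/2)·[y₀ + 2y₁ + 2y₂ + 2y₃ + 2y₄ + 2y₅ + 2y₆ + 2y₇ + y₈] = 0.5·(147.15) = 73.5750.

73.5750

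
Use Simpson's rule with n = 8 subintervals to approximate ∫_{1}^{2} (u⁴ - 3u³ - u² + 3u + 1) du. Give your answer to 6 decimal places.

-1.883301

h = (2 − 1)/8 = 0.125.
Nodes u₀,…,u₈ = 1, 1.125, 1.25, 1.375, 1.5, 1.625, 1.75, 1.875, 2.
f(u) = u⁴ - 3u³ - u² + 3u + 1: f₀=1, f₁=0.439697265625, f₂=-0.23046875, f₃=-0.989990234375, f₄=-1.8125, f₅=-2.665771484375, f₆=-3.51171875, f₇=-4.306396484375, f₈=-5.
(h/3)·[f₀ + 4f₁ + 2f₂ + 4f₃ + 2f₄ + 4f₅ + 2f₆ + 4f₇ + f₈] = 0.041667·(-45.19921875) = -1.883301.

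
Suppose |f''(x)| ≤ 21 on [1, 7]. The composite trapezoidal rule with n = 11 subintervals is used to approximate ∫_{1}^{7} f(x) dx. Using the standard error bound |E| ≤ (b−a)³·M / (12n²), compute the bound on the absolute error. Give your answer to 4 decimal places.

|E| ≤ (6)³·21 / (12·11²) = 4536/1452 = 3.1240.

3.1240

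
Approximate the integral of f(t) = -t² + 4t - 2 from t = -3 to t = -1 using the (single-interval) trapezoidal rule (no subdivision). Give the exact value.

-30

T = (b−a)/2 · [f(-3) + f(-1)] = 1·[(-23) + (-7)] = -30.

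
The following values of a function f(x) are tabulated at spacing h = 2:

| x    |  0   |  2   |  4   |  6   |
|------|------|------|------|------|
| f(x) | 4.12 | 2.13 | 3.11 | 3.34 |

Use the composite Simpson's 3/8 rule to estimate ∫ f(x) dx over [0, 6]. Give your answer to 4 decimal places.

17.3850

h = 2, n = 3.
(3h/8)·[y₀ + 3y₁ + 3y₂ + y₃] = 0.75·(23.18) = 17.3850.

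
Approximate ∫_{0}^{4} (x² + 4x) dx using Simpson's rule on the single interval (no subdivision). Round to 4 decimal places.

S = (b−a)/6 · [f(0) + 4f(2) + f(4)] = 0.666667·[0 + 4·12 + 32] = 53.3333.

53.3333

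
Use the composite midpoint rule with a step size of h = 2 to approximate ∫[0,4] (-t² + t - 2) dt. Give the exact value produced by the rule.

h = (4 − 0)/2 = 2.
Midpoints m₁,…,m₂ = 1, 3.
f(m₁)=-2, f(m₂)=-8.
h·[f(m₁) + f(m₂)] = 2·(-10) = -20.

-20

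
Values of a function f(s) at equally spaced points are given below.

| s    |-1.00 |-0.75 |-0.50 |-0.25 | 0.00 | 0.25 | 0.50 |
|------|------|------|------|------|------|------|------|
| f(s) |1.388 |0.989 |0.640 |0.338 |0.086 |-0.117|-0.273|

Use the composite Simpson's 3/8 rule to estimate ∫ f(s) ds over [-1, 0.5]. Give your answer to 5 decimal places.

0.61734

h = 0.25, n = 6.
(3h/8)·[y₀ + 3y₁ + 3y₂ + 2y₃ + 3y₄ + 3y₅ + y₆] = 0.09375·(6.585) = 0.61734.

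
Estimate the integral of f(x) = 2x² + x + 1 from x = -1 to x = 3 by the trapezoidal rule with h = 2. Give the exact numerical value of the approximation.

h = (3 − (-1))/2 = 2.
Nodes x₀,…,x₂ = -1, 1, 3.
f(x) = 2x² + x + 1: f₀=2, f₁=4, f₂=22.
(h/2)·[f₀ + 2f₁ + f₂] = 1·(32) = 32.

32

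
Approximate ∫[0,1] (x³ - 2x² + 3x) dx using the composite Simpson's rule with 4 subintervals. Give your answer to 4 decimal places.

h = (1 − 0)/4 = 0.25.
Nodes x₀,…,x₄ = 0, 0.25, 0.5, 0.75, 1.
f(x) = x³ - 2x² + 3x: f₀=0, f₁=0.640625, f₂=1.125, f₃=1.546875, f₄=2.
(h/3)·[f₀ + 4f₁ + 2f₂ + 4f₃ + f₄] = 0.083333·(13) = 1.0833.

1.0833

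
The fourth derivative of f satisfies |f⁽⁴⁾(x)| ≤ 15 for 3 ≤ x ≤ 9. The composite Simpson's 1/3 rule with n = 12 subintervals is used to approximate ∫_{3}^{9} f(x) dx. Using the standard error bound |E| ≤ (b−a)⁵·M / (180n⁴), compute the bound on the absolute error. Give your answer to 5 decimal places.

|E| ≤ (6)⁵·15 / (180·12⁴) = 116640/3732480 = 0.03125.

0.03125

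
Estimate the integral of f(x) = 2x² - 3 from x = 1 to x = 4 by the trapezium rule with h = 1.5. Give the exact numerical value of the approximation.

h = (4 − 1)/2 = 1.5.
Nodes x₀,…,x₂ = 1, 2.5, 4.
f(x) = 2x² - 3: f₀=-1, f₁=9.5, f₂=29.
(h/2)·[f₀ + 2f₁ + f₂] = 0.75·(47) = 35.25.

35.25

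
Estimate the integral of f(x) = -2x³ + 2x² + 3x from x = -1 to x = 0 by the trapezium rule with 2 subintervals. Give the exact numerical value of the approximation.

h = (0 − (-1))/2 = 0.5.
Nodes x₀,…,x₂ = -1, -0.5, 0.
f(x) = -2x³ + 2x² + 3x: f₀=1, f₁=-0.75, f₂=0.
(h/2)·[f₀ + 2f₁ + f₂] = 0.25·(-0.5) = -0.125.

-0.125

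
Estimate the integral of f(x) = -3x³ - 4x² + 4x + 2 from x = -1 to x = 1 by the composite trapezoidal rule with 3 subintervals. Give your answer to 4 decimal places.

0.7407

h = (1 − (-1))/3 = 0.666667.
Nodes x₀,…,x₃ = -1, -0.333333, 0.333333, 1.
f(x) = -3x³ - 4x² + 4x + 2: f₀=-3, f₁=0.333333, f₂=2.777778, f₃=-1.
(h/2)·[f₀ + 2f₁ + 2f₂ + f₃] = 0.333333·(2.222222) = 0.7407.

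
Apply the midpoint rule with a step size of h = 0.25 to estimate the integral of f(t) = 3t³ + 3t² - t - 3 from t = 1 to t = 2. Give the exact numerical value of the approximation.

13.6640625

h = (2 − 1)/4 = 0.25.
Midpoints m₁,…,m₄ = 1.125, 1.375, 1.625, 1.875.
f(m₁)=3.943359375, f(m₂)=9.095703125, f(m₃)=16.169921875, f(m₄)=25.447265625.
h·[f(m₁) + f(m₂) + f(m₃) + f(m₄)] = 0.25·(54.65625) = 13.6640625.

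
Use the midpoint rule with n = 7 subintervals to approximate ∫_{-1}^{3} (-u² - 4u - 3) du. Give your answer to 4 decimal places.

h = (3 − (-1))/7 = 0.571429.
Midpoints m₁,…,m₇ = -0.714286, -0.142857, 0.428571, 1, 1.571429, 2.142857, 2.714286.
f(m₁)=-0.653061, f(m₂)=-2.448980, f(m₃)=-4.897959, f(m₄)=-8, f(m₅)=-11.755102, f(m₆)=-16.163265, f(m₇)=-21.224490.
h·[f(m₁) + f(m₂) + f(m₃) + f(m₄) + f(m₅) + f(m₆) + f(m₇)] = 0.571429·(-65.142857) = -37.2245.

-37.2245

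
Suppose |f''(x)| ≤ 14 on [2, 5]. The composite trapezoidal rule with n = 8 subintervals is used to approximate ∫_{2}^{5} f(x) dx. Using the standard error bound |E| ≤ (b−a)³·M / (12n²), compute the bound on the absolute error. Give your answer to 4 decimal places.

|E| ≤ (3)³·14 / (12·8²) = 378/768 = 0.4922.

0.4922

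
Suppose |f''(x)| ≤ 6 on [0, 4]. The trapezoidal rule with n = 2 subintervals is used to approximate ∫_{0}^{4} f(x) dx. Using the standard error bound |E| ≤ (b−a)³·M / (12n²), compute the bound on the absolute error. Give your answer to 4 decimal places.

|E| ≤ (4)³·6 / (12·2²) = 384/48 = 8.0000.

8.0000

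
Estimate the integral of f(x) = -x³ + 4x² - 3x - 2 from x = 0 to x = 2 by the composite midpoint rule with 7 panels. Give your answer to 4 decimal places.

h = (2 − 0)/7 = 0.285714.
Midpoints m₁,…,m₇ = 0.142857, 0.428571, 0.714286, 1, 1.285714, 1.571429, 1.857143.
f(m₁)=-2.349854, f(m₂)=-2.629738, f(m₃)=-2.466472, f(m₄)=-2, f(m₅)=-1.370262, f(m₆)=-0.717201, f(m₇)=-0.180758.
h·[f(m₁) + f(m₂) + f(m₃) + f(m₄) + f(m₅) + f(m₆) + f(m₇)] = 0.285714·(-11.714286) = -3.3469.

-3.3469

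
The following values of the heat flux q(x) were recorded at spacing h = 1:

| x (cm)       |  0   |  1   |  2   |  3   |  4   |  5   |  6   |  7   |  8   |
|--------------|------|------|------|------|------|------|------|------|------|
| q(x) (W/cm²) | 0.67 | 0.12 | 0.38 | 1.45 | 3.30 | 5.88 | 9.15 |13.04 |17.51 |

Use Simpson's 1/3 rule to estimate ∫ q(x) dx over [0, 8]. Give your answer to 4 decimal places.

h = 1, n = 8.
(h/3)·[y₀ + 4y₁ + 2y₂ + 4y₃ + 2y₄ + 4y₅ + 2y₆ + 4y₇ + y₈] = 0.333333·(125.80) = 41.9333.

41.9333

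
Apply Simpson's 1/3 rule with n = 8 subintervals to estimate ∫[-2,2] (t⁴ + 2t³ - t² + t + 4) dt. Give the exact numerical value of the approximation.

h = (2 − (-2))/8 = 0.5.
Nodes t₀,…,t₈ = -2, -1.5, -1, -0.5, 0, 0.5, 1, 1.5, 2.
f(t) = t⁴ + 2t³ - t² + t + 4: f₀=-2, f₁=-1.4375, f₂=1, f₃=3.0625, f₄=4, f₅=4.5625, f₆=7, f₇=15.0625, f₈=34.
(h/3)·[f₀ + 4f₁ + 2f₂ + 4f₃ + 2f₄ + 4f₅ + 2f₆ + 4f₇ + f₈] = 0.166667·(141) = 23.5.

23.5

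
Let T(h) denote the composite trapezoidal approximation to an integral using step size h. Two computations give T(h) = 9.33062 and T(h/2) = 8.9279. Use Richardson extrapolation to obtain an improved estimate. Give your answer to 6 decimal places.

8.793660

R = (4·T(h/2) − T(h)) / 3 = (4·8.9279 − 9.33062)/3 = (26.38098)/3 = 8.793660.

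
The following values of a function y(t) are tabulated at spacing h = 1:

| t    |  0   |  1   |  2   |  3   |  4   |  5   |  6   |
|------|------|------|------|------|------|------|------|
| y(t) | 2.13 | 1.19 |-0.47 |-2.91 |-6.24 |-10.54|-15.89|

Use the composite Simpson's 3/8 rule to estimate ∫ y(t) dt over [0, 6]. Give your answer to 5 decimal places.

-25.41000

h = 1, n = 6.
(3h/8)·[y₀ + 3y₁ + 3y₂ + 2y₃ + 3y₄ + 3y₅ + y₆] = 0.375·(-67.76) = -25.41000.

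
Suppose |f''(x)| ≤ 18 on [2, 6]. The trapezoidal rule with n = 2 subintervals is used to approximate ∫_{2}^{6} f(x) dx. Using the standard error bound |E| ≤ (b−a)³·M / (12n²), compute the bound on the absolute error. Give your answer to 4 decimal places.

24.0000

|E| ≤ (4)³·18 / (12·2²) = 1152/48 = 24.0000.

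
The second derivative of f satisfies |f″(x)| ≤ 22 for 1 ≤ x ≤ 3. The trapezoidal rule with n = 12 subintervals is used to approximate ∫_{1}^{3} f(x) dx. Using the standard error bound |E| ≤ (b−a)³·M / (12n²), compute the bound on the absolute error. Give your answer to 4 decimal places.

0.1019

|E| ≤ (2)³·22 / (12·12²) = 176/1728 = 0.1019.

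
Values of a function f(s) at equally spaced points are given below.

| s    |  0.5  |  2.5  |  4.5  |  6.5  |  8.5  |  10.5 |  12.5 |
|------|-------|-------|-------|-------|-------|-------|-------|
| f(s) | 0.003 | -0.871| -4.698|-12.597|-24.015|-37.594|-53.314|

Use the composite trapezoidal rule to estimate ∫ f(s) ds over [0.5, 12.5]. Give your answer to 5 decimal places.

-212.86100

h = 2, n = 6.
(h/2)·[y₀ + 2y₁ + 2y₂ + 2y₃ + 2y₄ + 2y₅ + y₆] = 1·(-212.861) = -212.86100.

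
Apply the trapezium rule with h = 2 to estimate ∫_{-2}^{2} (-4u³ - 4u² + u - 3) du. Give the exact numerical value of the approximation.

h = (2 − (-2))/2 = 2.
Nodes u₀,…,u₂ = -2, 0, 2.
f(u) = -4u³ - 4u² + u - 3: f₀=11, f₁=-3, f₂=-49.
(h/2)·[f₀ + 2f₁ + f₂] = 1·(-44) = -44.

-44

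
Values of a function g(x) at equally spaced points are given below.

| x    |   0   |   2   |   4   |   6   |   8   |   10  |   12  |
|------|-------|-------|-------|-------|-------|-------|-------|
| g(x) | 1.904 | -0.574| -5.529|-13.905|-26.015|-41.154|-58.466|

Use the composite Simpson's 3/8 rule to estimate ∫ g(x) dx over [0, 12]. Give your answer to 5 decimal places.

h = 2, n = 6.
(3h/8)·[y₀ + 3y₁ + 3y₂ + 2y₃ + 3y₄ + 3y₅ + y₆] = 0.75·(-304.188) = -228.14100.

-228.14100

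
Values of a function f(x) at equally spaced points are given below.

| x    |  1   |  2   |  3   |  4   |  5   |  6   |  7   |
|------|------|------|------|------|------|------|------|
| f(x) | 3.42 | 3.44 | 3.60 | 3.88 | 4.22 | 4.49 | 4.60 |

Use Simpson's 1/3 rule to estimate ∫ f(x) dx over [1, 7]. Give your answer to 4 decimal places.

23.6333

h = 1, n = 6.
(h/3)·[y₀ + 4y₁ + 2y₂ + 4y₃ + 2y₄ + 4y₅ + y₆] = 0.333333·(70.90) = 23.6333.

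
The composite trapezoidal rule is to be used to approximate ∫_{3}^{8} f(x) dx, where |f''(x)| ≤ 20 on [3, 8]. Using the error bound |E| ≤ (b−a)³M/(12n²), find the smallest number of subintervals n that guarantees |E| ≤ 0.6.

19

Need 2500/(12n²) ≤ 0.6.
n² ≥ 2500/(12·0.6) = 347.222 ⇒ n ≥ 18.6339, so the smallest n is 19.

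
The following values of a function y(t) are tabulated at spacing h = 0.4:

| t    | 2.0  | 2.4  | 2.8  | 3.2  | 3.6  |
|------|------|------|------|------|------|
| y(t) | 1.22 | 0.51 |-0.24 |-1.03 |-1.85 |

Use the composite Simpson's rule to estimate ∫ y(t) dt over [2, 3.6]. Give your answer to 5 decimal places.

-0.42533

h = 0.4, n = 4.
(h/3)·[y₀ + 4y₁ + 2y₂ + 4y₃ + y₄] = 0.133333·(-3.19) = -0.42533.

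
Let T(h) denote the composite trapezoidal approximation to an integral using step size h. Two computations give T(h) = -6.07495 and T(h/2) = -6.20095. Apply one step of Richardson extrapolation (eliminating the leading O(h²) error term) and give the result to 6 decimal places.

-6.242950

R = (4·T(h/2) − T(h)) / 3 = (4·(-6.20095) − (-6.07495))/3 = (-18.72885)/3 = -6.242950.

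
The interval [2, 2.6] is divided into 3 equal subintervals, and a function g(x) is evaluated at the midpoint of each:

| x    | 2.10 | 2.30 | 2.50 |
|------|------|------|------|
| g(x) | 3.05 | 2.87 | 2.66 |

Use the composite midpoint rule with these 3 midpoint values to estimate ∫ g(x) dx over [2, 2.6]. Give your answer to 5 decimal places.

h = 0.2, n = 3.
h·[y(m₁) + y(m₂) + y(m₃)] = 0.2·(8.58) = 1.71600.

1.71600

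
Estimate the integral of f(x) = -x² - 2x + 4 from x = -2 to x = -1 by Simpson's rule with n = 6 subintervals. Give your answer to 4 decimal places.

h = (-1 − (-2))/6 = 0.166667.
Nodes x₀,…,x₆ = -2, -1.833333, -1.666667, -1.5, -1.333333, -1.166667, -1.
f(x) = -x² - 2x + 4: f₀=4, f₁=4.305556, f₂=4.555556, f₃=4.75, f₄=4.888889, f₅=4.972222, f₆=5.
(h/3)·[f₀ + 4f₁ + 2f₂ + 4f₃ + 2f₄ + 4f₅ + f₆] = 0.055556·(84) = 4.6667.

4.6667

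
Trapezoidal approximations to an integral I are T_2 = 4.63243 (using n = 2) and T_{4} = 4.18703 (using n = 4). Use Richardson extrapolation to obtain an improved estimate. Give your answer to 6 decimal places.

4.038563

R = (4·T_{4} − T_2) / 3 = (4·4.18703 − 4.63243)/3 = (12.11569)/3 = 4.038563.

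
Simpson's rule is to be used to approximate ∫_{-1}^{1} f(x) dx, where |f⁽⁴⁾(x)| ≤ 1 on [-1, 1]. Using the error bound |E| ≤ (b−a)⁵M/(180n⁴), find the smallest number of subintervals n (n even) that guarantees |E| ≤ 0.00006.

Need 32/(180n⁴) ≤ 0.00006.
n⁴ ≥ 32/(180·0.00006) = 2962.96 ⇒ n ≥ 7.3779, so the smallest even n is 8. (n must be even for Simpson's rule.)

8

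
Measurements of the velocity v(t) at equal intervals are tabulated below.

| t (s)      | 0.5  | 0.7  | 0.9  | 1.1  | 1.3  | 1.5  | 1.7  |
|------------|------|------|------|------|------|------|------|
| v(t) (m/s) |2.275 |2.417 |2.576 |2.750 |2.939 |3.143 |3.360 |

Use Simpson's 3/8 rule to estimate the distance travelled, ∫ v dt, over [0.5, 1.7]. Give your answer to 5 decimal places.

3.32700

h = 0.2, n = 6.
(3h/8)·[y₀ + 3y₁ + 3y₂ + 2y₃ + 3y₄ + 3y₅ + y₆] = 0.075·(44.360) = 3.32700.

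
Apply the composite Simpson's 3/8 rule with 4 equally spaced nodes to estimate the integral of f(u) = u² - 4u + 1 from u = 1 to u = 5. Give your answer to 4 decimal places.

-2.6667

h = (5 − 1)/3 = 1.333333.
Nodes u₀,…,u₃ = 1, 2.333333, 3.666667, 5.
f(u) = u² - 4u + 1: f₀=-2, f₁=-2.888889, f₂=-0.222222, f₃=6.
(3h/8)·[f₀ + 3f₁ + 3f₂ + f₃] = 0.5·(-5.333333) = -2.6667.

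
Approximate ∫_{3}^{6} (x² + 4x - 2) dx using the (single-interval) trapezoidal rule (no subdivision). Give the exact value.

T = (b−a)/2 · [f(3) + f(6)] = 1.5·[19 + 58] = 115.5.

115.5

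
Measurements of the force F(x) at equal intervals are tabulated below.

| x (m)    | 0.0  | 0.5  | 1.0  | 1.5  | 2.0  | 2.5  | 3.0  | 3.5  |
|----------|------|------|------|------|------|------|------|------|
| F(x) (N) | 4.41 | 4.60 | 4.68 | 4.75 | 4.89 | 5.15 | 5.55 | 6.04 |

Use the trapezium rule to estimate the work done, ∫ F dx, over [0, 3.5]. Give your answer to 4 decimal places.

h = 0.5, n = 7.
(h/2)·[y₀ + 2y₁ + 2y₂ + 2y₃ + 2y₄ + 2y₅ + 2y₆ + y₇] = 0.25·(69.69) = 17.4225.

17.4225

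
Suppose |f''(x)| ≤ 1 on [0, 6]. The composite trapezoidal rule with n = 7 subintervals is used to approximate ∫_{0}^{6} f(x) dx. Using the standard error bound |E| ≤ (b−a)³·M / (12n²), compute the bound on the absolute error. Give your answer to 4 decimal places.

0.3673

|E| ≤ (6)³·1 / (12·7²) = 216/588 = 0.3673.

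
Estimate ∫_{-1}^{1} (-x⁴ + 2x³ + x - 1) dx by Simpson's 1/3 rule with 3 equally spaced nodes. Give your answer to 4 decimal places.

-2.6667

h = (1 − (-1))/2 = 1.
Nodes x₀,…,x₂ = -1, 0, 1.
f(x) = -x⁴ + 2x³ + x - 1: f₀=-5, f₁=-1, f₂=1.
(h/3)·[f₀ + 4f₁ + f₂] = 0.333333·(-8) = -2.6667.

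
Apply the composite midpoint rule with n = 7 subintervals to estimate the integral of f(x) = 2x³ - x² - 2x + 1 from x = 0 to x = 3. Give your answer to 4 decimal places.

h = (3 − 0)/7 = 0.428571.
Midpoints m₁,…,m₇ = 0.214286, 0.642857, 1.071429, 1.5, 1.928571, 2.357143, 2.785714.
f(m₁)=0.545190, f(m₂)=-0.167638, f(m₃)=0.169096, f(m₄)=2.5, f(m₅)=7.769679, f(m₆)=16.922741, f(m₇)=30.903790.
h·[f(m₁) + f(m₂) + f(m₃) + f(m₄) + f(m₅) + f(m₆) + f(m₇)] = 0.428571·(58.642857) = 25.1327.

25.1327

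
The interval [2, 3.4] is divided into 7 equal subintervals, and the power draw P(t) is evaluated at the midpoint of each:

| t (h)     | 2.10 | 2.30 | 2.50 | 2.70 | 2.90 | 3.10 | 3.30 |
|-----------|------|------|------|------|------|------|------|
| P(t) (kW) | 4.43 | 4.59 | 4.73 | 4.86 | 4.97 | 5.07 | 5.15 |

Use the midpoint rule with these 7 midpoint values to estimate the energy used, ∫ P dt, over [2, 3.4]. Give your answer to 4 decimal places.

h = 0.2, n = 7.
h·[y(m₁) + y(m₂) + y(m₃) + y(m₄) + y(m₅) + y(m₆) + y(m₇)] = 0.2·(33.80) = 6.7600.

6.7600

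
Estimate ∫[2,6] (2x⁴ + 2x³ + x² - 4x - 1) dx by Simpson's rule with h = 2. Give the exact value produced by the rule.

h = (6 − 2)/2 = 2.
Nodes x₀,…,x₂ = 2, 4, 6.
f(x) = 2x⁴ + 2x³ + x² - 4x - 1: f₀=43, f₁=639, f₂=3035.
(h/3)·[f₀ + 4f₁ + f₂] = 0.666667·(5634) = 3756.

3756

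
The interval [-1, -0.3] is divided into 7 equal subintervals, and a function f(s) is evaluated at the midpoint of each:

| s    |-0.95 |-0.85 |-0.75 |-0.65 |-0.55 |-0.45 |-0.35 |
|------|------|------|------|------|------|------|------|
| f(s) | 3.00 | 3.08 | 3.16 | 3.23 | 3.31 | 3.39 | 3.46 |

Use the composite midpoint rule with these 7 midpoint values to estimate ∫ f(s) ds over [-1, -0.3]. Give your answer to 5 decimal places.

h = 0.1, n = 7.
h·[y(m₁) + y(m₂) + y(m₃) + y(m₄) + y(m₅) + y(m₆) + y(m₇)] = 0.1·(22.63) = 2.26300.

2.26300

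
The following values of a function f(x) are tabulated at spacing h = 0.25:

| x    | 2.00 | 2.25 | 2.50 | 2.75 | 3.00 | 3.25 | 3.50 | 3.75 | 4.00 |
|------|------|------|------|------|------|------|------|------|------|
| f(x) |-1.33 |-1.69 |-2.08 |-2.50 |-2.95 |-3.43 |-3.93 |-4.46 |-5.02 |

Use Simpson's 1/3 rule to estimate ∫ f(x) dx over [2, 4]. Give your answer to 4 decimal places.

h = 0.25, n = 8.
(h/3)·[y₀ + 4y₁ + 2y₂ + 4y₃ + 2y₄ + 4y₅ + 2y₆ + 4y₇ + y₈] = 0.083333·(-72.59) = -6.0492.

-6.0492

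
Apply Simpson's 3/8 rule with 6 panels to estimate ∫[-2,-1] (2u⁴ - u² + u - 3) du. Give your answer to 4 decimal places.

h = (-1 − (-2))/6 = 0.166667.
Nodes u₀,…,u₆ = -2, -1.833333, -1.666667, -1.5, -1.333333, -1.166667, -1.
f(u) = 2u⁴ - u² + u - 3: f₀=23, f₁=14.399691, f₂=7.987654, f₃=3.375, f₄=0.209877, f₅=-1.822531, f₆=-3.
(3h/8)·[f₀ + 3f₁ + 3f₂ + 2f₃ + 3f₄ + 3f₅ + f₆] = 0.0625·(89.074074) = 5.5671.

5.5671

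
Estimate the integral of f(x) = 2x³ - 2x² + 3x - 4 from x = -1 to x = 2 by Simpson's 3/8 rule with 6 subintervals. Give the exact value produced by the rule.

h = (2 − (-1))/6 = 0.5.
Nodes x₀,…,x₆ = -1, -0.5, 0, 0.5, 1, 1.5, 2.
f(x) = 2x³ - 2x² + 3x - 4: f₀=-11, f₁=-6.25, f₂=-4, f₃=-2.75, f₄=-1, f₅=2.75, f₆=10.
(3h/8)·[f₀ + 3f₁ + 3f₂ + 2f₃ + 3f₄ + 3f₅ + f₆] = 0.1875·(-32) = -6.

-6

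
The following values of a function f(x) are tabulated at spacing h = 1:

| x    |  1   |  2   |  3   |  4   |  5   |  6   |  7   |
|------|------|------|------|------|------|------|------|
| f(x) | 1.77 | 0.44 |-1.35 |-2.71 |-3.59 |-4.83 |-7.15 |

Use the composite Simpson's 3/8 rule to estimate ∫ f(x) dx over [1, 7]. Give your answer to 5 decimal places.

h = 1, n = 6.
(3h/8)·[y₀ + 3y₁ + 3y₂ + 2y₃ + 3y₄ + 3y₅ + y₆] = 0.375·(-38.79) = -14.54625.

-14.54625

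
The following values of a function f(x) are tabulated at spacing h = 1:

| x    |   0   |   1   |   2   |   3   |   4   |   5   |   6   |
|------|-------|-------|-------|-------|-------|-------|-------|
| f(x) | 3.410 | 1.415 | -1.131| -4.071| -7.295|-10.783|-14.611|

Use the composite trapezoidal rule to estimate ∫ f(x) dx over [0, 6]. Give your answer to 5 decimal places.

-27.46550

h = 1, n = 6.
(h/2)·[y₀ + 2y₁ + 2y₂ + 2y₃ + 2y₄ + 2y₅ + y₆] = 0.5·(-54.931) = -27.46550.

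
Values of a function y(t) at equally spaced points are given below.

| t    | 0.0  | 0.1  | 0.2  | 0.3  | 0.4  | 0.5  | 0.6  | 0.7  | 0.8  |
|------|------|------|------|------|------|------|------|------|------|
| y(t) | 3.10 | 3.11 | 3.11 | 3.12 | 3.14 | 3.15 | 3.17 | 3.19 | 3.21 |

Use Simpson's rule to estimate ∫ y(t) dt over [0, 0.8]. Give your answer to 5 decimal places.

h = 0.1, n = 8.
(h/3)·[y₀ + 4y₁ + 2y₂ + 4y₃ + 2y₄ + 4y₅ + 2y₆ + 4y₇ + y₈] = 0.033333·(75.43) = 2.51433.

2.51433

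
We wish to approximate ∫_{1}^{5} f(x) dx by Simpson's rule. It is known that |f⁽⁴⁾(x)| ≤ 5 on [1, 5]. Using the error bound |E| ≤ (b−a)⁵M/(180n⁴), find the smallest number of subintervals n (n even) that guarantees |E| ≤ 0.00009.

24

Need 5120/(180n⁴) ≤ 0.00009.
n⁴ ≥ 5120/(180·0.00009) = 316049 ⇒ n ≥ 23.7104, so the smallest even n is 24. (n must be even for Simpson's rule.)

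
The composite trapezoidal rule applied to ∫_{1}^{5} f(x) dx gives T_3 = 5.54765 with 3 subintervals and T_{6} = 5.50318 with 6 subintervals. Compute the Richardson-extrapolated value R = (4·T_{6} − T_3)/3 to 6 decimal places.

5.488357

R = (4·T_{6} − T_3) / 3 = (4·5.50318 − 5.54765)/3 = (16.46507)/3 = 5.488357.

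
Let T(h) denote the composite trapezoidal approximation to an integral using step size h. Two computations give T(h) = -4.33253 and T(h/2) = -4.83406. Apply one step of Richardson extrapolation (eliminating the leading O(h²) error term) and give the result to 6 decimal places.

R = (4·T(h/2) − T(h)) / 3 = (4·(-4.83406) − (-4.33253))/3 = (-15.00371)/3 = -5.001237.

-5.001237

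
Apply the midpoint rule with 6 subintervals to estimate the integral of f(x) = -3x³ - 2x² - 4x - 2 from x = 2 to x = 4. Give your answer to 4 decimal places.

-244.7963

h = (4 − 2)/6 = 0.333333.
Midpoints m₁,…,m₆ = 2.166667, 2.5, 2.833333, 3.166667, 3.5, 3.833333.
f(m₁)=-50.569444, f(m₂)=-71.375, f(m₃)=-97.625, f(m₄)=-129.986111, f(m₅)=-169.125, f(m₆)=-215.708333.
h·[f(m₁) + f(m₂) + f(m₃) + f(m₄) + f(m₅) + f(m₆)] = 0.333333·(-734.388889) = -244.7963.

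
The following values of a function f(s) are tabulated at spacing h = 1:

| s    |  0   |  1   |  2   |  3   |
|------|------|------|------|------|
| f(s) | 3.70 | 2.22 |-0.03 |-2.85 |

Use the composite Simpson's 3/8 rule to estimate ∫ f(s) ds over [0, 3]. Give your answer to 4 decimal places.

h = 1, n = 3.
(3h/8)·[y₀ + 3y₁ + 3y₂ + y₃] = 0.375·(7.42) = 2.7825.

2.7825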